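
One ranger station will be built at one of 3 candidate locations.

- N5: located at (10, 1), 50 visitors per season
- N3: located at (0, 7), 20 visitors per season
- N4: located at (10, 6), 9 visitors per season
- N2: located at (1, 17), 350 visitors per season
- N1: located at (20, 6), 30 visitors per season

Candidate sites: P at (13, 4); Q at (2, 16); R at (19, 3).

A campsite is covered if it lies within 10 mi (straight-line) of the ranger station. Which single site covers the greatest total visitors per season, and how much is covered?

Q, covering 370

Coverage radius r = 10 mi; a point is covered iff (Δx)²+(Δy)² ≤ 10² = 100.
  P (13, 4): covers {N5, N4, N1} → 89
  Q (2, 16): covers {N3, N2} → 370
  R (19, 3): covers {N5, N4, N1} → 89
Maximum coverage at Q: 370 visitors per season.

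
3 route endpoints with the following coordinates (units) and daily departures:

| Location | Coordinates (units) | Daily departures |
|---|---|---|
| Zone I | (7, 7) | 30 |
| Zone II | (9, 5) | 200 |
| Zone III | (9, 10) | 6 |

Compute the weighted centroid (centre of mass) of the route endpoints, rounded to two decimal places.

The minimiser of Σwᵢ‖p−pᵢ‖² is the weighted centroid p* = (Σwᵢpᵢ)/(Σwᵢ).
Σwᵢ = 236.
Σwᵢxᵢ = 30·7 + 200·9 + 6·9 = 2064.
Σwᵢyᵢ = 30·7 + 200·5 + 6·10 = 1270.
x* = 2064/236 = 8.75, y* = 1270/236 = 5.38.

(8.75, 5.38)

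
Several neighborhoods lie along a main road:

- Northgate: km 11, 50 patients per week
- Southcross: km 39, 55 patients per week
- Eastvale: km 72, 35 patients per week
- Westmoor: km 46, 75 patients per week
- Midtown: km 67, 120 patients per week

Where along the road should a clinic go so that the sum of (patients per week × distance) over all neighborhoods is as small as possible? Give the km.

For a sum of weighted absolute distances on a line, the optimum is the weighted median (not the mean). Total weight W = 335; half-weight = 167.5.
Sort by position and accumulate weight:
  km 11 (Northgate, w=50) → cum 50
  km 39 (Southcross, w=55) → cum 105
  km 46 (Westmoor, w=75) → cum 180  ≥ 167.5 → median here
  km 67 (Midtown, w=120) → cum 300
  km 72 (Eastvale, w=35) → cum 335
Optimal location: km 46.

x = 46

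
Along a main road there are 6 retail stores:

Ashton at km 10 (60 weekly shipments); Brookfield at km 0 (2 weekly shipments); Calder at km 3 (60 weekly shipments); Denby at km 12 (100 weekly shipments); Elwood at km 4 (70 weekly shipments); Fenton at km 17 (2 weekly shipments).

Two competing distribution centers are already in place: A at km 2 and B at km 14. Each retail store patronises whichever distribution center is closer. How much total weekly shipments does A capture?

132

The indifferent point is the midpoint (2+14)/2 = 8; retail stores left of it (closer to A at 2) go to A, those right go to B.
  Brookfield at 0 (w=2) → A
  Calder at 3 (w=60) → A
  Elwood at 4 (w=70) → A
  Ashton at 10 (w=60) → B
  Denby at 12 (w=100) → B
  Fenton at 17 (w=2) → B
A captures 132; B captures 162.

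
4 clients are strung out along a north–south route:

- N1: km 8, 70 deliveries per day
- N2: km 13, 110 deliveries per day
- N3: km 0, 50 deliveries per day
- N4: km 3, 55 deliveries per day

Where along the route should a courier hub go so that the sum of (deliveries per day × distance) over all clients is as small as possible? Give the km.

For a sum of weighted absolute distances on a line, the optimum is the weighted median (not the mean). Total weight W = 285; half-weight = 142.5.
Sort by position and accumulate weight:
  km 0 (N3, w=50) → cum 50
  km 3 (N4, w=55) → cum 105
  km 8 (N1, w=70) → cum 175  ≥ 142.5 → median here
  km 13 (N2, w=110) → cum 285
Optimal location: km 8.

x = 8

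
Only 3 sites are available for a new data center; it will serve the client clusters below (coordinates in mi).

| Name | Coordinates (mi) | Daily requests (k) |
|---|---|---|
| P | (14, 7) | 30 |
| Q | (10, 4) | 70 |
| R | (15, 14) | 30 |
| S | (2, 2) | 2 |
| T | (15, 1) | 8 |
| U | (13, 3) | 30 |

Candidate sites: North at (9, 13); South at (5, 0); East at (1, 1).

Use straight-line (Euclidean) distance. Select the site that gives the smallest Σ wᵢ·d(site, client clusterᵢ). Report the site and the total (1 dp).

Total weighted distance at each candidate:
  North (9, 13): total = 1507.2
  South (5, 0): total = 1650.3
  East (1, 1): total = 2146.6
Minimum is at North with total 1507.2 mi.

North, total 1507.2 mi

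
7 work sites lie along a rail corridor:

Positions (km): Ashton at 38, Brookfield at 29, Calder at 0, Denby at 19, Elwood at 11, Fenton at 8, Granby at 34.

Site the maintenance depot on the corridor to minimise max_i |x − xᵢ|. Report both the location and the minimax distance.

location 19, max distance 19

The 1-center on a line is the midpoint of the two extreme points: leftmost at 0, rightmost at 38.
Optimal location = (0 + 38)/2 = 19; maximum distance = (38 − 0)/2 = 19.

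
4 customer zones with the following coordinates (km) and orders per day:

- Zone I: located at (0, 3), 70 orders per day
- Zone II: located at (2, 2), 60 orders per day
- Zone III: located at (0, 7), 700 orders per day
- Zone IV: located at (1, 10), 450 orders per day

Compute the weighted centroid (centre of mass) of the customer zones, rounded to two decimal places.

The minimiser of Σwᵢ‖p−pᵢ‖² is the weighted centroid p* = (Σwᵢpᵢ)/(Σwᵢ).
Σwᵢ = 1280.
Σwᵢxᵢ = 70·0 + 60·2 + 700·0 + 450·1 = 570.
Σwᵢyᵢ = 70·3 + 60·2 + 700·7 + 450·10 = 9730.
x* = 570/1280 = 0.45, y* = 9730/1280 = 7.60.

(0.45, 7.60)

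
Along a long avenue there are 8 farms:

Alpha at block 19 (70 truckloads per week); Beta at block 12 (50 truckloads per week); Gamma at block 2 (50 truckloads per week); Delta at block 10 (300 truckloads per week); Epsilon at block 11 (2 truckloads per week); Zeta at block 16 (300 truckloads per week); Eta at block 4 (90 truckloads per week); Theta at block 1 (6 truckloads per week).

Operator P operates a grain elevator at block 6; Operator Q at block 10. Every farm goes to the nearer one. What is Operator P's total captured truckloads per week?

146

The indifferent point is the midpoint (6+10)/2 = 8; farms left of it (closer to Operator P at 6) go to Operator P, those right go to Operator Q.
  Theta at 1 (w=6) → Operator P
  Gamma at 2 (w=50) → Operator P
  Eta at 4 (w=90) → Operator P
  Delta at 10 (w=300) → Operator Q
  Epsilon at 11 (w=2) → Operator Q
  Beta at 12 (w=50) → Operator Q
  Zeta at 16 (w=300) → Operator Q
  Alpha at 19 (w=70) → Operator Q
Operator P captures 146; Operator Q captures 722.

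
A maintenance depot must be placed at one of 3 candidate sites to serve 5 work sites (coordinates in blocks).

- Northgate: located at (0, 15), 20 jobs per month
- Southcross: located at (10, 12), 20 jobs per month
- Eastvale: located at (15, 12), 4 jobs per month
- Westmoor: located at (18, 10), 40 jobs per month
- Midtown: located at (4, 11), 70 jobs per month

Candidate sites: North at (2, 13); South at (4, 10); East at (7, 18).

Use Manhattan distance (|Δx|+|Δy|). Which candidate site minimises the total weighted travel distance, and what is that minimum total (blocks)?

South, total 1022 blocks

Total weighted distance at each candidate:
  North (2, 13): total = 1356
  South (4, 10): total = 1022
  East (7, 18): total = 1896
Minimum is at South with total 1022 blocks.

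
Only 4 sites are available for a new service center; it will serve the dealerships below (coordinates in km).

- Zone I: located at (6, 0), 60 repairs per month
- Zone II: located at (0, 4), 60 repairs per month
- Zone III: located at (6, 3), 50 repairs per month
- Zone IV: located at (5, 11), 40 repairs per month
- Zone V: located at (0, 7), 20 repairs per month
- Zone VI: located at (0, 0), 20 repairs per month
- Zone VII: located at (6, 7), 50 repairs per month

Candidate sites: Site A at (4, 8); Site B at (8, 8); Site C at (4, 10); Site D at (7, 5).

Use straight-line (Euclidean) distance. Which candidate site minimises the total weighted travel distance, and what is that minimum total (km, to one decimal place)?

Total weighted distance at each candidate:
  Site A (4, 8): total = 1603.1
  Site B (8, 8): total = 1969.7
  Site C (4, 10): total = 1960.8
  Site D (7, 5): total = 1524.4
Minimum is at Site D with total 1524.4 km.

Site D, total 1524.4 km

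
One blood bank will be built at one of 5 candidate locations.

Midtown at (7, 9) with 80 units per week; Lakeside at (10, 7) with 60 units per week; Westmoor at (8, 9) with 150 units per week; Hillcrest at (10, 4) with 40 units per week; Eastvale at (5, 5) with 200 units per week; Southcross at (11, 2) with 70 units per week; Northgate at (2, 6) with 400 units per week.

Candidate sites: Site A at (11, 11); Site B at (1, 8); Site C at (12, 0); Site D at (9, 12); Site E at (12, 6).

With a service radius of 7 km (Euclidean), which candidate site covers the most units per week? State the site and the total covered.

Coverage radius r = 7 km; a point is covered iff (Δx)²+(Δy)² ≤ 7² = 49.
  Site A (11, 11): covers {Midtown, Lakeside, Westmoor} → 290
  Site B (1, 8): covers {Midtown, Eastvale, Northgate} → 680
  Site C (12, 0): covers {Hillcrest, Southcross} → 110
  Site D (9, 12): covers {Midtown, Lakeside, Westmoor} → 290
  Site E (12, 6): covers {Midtown, Lakeside, Westmoor, Hillcrest, Southcross} → 400
Maximum coverage at Site B: 680 units per week.

Site B, covering 680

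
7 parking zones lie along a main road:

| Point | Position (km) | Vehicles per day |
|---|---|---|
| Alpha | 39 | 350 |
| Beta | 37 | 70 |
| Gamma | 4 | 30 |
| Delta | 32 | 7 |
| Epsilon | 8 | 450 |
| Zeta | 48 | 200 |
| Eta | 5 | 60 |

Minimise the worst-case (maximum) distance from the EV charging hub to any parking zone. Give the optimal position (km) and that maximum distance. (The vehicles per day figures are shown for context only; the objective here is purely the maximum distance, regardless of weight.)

location 26, max distance 22

The 1-center on a line is the midpoint of the two extreme points: leftmost at 4, rightmost at 48.
Optimal location = (4 + 48)/2 = 26; maximum distance = (48 − 4)/2 = 22.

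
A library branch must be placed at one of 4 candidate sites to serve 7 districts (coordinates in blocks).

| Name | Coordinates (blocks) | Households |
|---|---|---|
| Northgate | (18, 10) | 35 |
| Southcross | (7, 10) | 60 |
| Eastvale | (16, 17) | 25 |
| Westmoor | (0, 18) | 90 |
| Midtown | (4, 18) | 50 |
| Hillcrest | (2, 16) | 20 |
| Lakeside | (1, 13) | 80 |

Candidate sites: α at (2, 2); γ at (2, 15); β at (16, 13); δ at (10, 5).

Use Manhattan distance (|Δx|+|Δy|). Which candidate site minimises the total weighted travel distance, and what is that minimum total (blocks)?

Total weighted distance at each candidate:
  α (2, 2): total = 6105
  γ (2, 15): total = 2695
  β (16, 13): total = 5275
  δ (10, 5): total = 6145
Minimum is at γ with total 2695 blocks.

γ, total 2695 blocks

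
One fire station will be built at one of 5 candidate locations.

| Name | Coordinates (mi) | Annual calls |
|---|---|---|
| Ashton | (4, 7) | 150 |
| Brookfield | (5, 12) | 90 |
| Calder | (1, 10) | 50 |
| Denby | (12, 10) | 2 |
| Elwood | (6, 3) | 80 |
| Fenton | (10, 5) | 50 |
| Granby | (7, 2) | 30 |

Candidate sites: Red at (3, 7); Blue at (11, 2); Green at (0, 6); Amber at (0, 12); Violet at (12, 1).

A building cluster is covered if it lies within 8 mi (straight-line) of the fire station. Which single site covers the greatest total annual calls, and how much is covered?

Coverage radius r = 8 mi; a point is covered iff (Δx)²+(Δy)² ≤ 8² = 64.
  Red (3, 7): covers {Ashton, Brookfield, Calder, Elwood, Fenton, Granby} → 450
  Blue (11, 2): covers {Elwood, Fenton, Granby} → 160
  Green (0, 6): covers {Ashton, Brookfield, Calder, Elwood} → 370
  Amber (0, 12): covers {Ashton, Brookfield, Calder} → 290
  Violet (12, 1): covers {Elwood, Fenton, Granby} → 160
Maximum coverage at Red: 450 annual calls.

Red, covering 450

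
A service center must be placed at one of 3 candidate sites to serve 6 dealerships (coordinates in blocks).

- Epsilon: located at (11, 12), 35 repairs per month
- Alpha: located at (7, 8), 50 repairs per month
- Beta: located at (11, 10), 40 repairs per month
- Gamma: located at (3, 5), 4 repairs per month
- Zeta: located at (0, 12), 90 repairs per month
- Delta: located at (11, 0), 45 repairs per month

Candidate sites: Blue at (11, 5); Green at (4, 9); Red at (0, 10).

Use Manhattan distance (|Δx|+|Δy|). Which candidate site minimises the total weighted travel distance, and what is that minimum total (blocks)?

Green, total 2240 blocks

Total weighted distance at each candidate:
  Blue (11, 5): total = 2672
  Green (4, 9): total = 2240
  Red (0, 10): total = 2502
Minimum is at Green with total 2240 blocks.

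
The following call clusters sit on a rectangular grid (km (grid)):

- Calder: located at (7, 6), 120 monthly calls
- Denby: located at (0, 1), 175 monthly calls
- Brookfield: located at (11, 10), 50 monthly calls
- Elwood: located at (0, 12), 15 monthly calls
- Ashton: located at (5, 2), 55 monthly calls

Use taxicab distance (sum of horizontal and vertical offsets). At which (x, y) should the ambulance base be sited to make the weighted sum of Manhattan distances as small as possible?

Manhattan distance separates: Σwᵢ(|x−xᵢ|+|y−yᵢ|) = Σwᵢ|x−xᵢ| + Σwᵢ|y−yᵢ|, so x and y are optimised independently as 1-D weighted medians.
Total weight W = 415; half = 207.5.
x-coordinate, sorted with cumulative weight:
  x=0 (Denby, w=175) cum 175
  x=0 (Elwood, w=15) cum 190
  x=5 (Ashton, w=55) cum 245  ← median
  x=7 (Calder, w=120) cum 365
  x=11 (Brookfield, w=50) cum 415
⇒ x* = 5
y-coordinate, sorted with cumulative weight:
  y=1 (Denby, w=175) cum 175
  y=2 (Ashton, w=55) cum 230  ← median
  y=6 (Calder, w=120) cum 350
  y=10 (Brookfield, w=50) cum 400
  y=12 (Elwood, w=15) cum 415
⇒ y* = 2

(5, 2)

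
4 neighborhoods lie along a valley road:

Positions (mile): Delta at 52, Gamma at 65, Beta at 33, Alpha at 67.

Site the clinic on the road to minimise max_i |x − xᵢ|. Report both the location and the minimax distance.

The 1-center on a line is the midpoint of the two extreme points: leftmost at 33, rightmost at 67.
Optimal location = (33 + 67)/2 = 50; maximum distance = (67 − 33)/2 = 17.

location 50, max distance 17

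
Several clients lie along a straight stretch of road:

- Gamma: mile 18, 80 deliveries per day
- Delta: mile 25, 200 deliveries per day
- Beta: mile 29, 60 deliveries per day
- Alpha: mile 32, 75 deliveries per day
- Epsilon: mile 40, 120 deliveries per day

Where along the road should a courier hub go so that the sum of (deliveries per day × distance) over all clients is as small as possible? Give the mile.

x = 25

For a sum of weighted absolute distances on a line, the optimum is the weighted median (not the mean). Total weight W = 535; half-weight = 267.5.
Sort by position and accumulate weight:
  mile 18 (Gamma, w=80) → cum 80
  mile 25 (Delta, w=200) → cum 280  ≥ 267.5 → median here
  mile 29 (Beta, w=60) → cum 340
  mile 32 (Alpha, w=75) → cum 415
  mile 40 (Epsilon, w=120) → cum 535
Optimal location: mile 25.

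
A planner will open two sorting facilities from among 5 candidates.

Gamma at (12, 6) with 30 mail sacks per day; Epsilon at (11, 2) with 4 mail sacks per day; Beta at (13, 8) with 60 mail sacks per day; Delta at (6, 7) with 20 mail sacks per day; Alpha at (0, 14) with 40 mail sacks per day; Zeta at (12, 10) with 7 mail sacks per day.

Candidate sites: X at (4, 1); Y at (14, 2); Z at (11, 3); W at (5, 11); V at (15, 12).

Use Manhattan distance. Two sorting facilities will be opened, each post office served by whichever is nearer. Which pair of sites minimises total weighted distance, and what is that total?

{Z, W}, total 1020

Evaluate every pair (each demand assigned to the nearer of the two):
  {Z, W}: total = 1020
  {Y, W}: total = 1088
  {W, V}: total = 1141
  {Z, V}: total = 1379
  {X, Z}: total = 1440
  {X, Y}: total = 1522
  {Y, V}: total = 1527
  {X, W}: total = 1528
  {X, V}: total = 1537
  {Y, Z}: total = 1660
Best pair: {Z, W} with total 1020.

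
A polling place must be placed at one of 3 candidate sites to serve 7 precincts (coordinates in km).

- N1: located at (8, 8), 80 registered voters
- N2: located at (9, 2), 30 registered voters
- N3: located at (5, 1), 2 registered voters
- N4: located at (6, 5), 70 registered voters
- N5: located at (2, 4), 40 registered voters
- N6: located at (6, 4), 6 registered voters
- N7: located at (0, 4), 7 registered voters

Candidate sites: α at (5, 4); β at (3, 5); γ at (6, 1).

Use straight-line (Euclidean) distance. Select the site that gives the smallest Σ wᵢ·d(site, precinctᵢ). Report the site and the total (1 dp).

α, total 800.2 km

Total weighted distance at each candidate:
  α (5, 4): total = 800.2
  β (3, 5): total = 984.3
  γ (6, 1): total = 1224.2
Minimum is at α with total 800.2 km.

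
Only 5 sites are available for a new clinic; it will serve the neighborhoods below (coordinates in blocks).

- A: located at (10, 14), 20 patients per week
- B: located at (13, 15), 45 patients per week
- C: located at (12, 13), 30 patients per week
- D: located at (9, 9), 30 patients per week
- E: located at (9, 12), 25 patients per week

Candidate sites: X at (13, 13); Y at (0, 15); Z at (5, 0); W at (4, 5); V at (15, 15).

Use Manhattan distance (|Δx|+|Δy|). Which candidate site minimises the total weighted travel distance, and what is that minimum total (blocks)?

X, total 565 blocks

Total weighted distance at each candidate:
  X (13, 13): total = 565
  Y (0, 15): total = 1975
  Z (5, 0): total = 2805
  W (4, 5): total = 2205
  V (15, 15): total = 945
Minimum is at X with total 565 blocks.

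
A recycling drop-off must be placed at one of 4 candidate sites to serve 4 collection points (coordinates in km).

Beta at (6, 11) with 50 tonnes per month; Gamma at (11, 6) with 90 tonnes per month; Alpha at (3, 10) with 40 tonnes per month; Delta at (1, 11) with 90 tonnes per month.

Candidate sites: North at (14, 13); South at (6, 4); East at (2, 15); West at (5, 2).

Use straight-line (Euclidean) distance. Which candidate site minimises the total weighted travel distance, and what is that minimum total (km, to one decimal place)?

Total weighted distance at each candidate:
  North (14, 13): total = 2737.6
  South (6, 4): total = 1877.2
  East (2, 15): total = 2003.4
  West (5, 2): total = 2318.0
Minimum is at South with total 1877.2 km.

South, total 1877.2 km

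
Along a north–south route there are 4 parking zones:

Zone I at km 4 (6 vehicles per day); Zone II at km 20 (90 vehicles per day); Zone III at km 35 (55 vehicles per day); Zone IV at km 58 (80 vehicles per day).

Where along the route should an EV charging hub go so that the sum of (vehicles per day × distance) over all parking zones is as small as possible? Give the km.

x = 35

For a sum of weighted absolute distances on a line, the optimum is the weighted median (not the mean). Total weight W = 231; half-weight = 115.5.
Sort by position and accumulate weight:
  km 4 (Zone I, w=6) → cum 6
  km 20 (Zone II, w=90) → cum 96
  km 35 (Zone III, w=55) → cum 151  ≥ 115.5 → median here
  km 58 (Zone IV, w=80) → cum 231
Optimal location: km 35.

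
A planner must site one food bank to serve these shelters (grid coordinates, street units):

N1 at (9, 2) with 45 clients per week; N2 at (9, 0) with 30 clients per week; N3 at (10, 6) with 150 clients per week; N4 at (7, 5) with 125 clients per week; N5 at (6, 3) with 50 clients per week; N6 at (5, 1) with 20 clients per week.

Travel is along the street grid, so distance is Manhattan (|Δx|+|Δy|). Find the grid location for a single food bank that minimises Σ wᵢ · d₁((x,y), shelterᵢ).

(9, 5)

Manhattan distance separates: Σwᵢ(|x−xᵢ|+|y−yᵢ|) = Σwᵢ|x−xᵢ| + Σwᵢ|y−yᵢ|, so x and y are optimised independently as 1-D weighted medians.
Total weight W = 420; half = 210.
x-coordinate, sorted with cumulative weight:
  x=5 (N6, w=20) cum 20
  x=6 (N5, w=50) cum 70
  x=7 (N4, w=125) cum 195
  x=9 (N1, w=45) cum 240  ← median
  x=9 (N2, w=30) cum 270
  x=10 (N3, w=150) cum 420
⇒ x* = 9
y-coordinate, sorted with cumulative weight:
  y=0 (N2, w=30) cum 30
  y=1 (N6, w=20) cum 50
  y=2 (N1, w=45) cum 95
  y=3 (N5, w=50) cum 145
  y=5 (N4, w=125) cum 270  ← median
  y=6 (N3, w=150) cum 420
⇒ y* = 5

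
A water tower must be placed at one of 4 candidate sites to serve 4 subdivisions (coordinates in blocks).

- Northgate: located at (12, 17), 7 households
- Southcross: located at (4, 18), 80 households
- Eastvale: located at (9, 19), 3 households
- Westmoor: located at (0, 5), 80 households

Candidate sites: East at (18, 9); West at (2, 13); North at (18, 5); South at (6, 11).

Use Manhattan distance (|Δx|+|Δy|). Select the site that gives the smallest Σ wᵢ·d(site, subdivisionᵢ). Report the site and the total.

West, total 1497 blocks

Total weighted distance at each candidate:
  East (18, 9): total = 3755
  West (2, 13): total = 1497
  North (18, 5): total = 3795
  South (6, 11): total = 1797
Minimum is at West with total 1497 blocks.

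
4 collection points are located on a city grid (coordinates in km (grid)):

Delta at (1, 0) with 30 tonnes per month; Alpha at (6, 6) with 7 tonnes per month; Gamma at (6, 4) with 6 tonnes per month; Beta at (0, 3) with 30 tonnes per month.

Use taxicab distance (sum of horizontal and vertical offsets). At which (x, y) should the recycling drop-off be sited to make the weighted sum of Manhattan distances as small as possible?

(1, 3)

Manhattan distance separates: Σwᵢ(|x−xᵢ|+|y−yᵢ|) = Σwᵢ|x−xᵢ| + Σwᵢ|y−yᵢ|, so x and y are optimised independently as 1-D weighted medians.
Total weight W = 73; half = 36.5.
x-coordinate, sorted with cumulative weight:
  x=0 (Beta, w=30) cum 30
  x=1 (Delta, w=30) cum 60  ← median
  x=6 (Alpha, w=7) cum 67
  x=6 (Gamma, w=6) cum 73
⇒ x* = 1
y-coordinate, sorted with cumulative weight:
  y=0 (Delta, w=30) cum 30
  y=3 (Beta, w=30) cum 60  ← median
  y=4 (Gamma, w=6) cum 66
  y=6 (Alpha, w=7) cum 73
⇒ y* = 3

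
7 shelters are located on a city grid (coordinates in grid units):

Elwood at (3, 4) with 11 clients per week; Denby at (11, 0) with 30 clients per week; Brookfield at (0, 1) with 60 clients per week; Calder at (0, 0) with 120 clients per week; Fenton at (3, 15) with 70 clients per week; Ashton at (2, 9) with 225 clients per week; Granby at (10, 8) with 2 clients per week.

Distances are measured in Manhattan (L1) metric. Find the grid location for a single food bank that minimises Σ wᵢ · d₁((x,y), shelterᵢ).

(2, 9)

Manhattan distance separates: Σwᵢ(|x−xᵢ|+|y−yᵢ|) = Σwᵢ|x−xᵢ| + Σwᵢ|y−yᵢ|, so x and y are optimised independently as 1-D weighted medians.
Total weight W = 518; half = 259.
x-coordinate, sorted with cumulative weight:
  x=0 (Brookfield, w=60) cum 60
  x=0 (Calder, w=120) cum 180
  x=2 (Ashton, w=225) cum 405  ← median
  x=3 (Elwood, w=11) cum 416
  x=3 (Fenton, w=70) cum 486
  x=10 (Granby, w=2) cum 488
  x=11 (Denby, w=30) cum 518
⇒ x* = 2
y-coordinate, sorted with cumulative weight:
  y=0 (Denby, w=30) cum 30
  y=0 (Calder, w=120) cum 150
  y=1 (Brookfield, w=60) cum 210
  y=4 (Elwood, w=11) cum 221
  y=8 (Granby, w=2) cum 223
  y=9 (Ashton, w=225) cum 448  ← median
  y=15 (Fenton, w=70) cum 518
⇒ y* = 9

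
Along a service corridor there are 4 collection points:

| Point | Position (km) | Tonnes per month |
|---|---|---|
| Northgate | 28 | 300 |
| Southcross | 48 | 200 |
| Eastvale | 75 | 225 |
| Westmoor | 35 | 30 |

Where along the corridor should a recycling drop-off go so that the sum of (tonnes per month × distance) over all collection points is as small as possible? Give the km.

x = 48

For a sum of weighted absolute distances on a line, the optimum is the weighted median (not the mean). Total weight W = 755; half-weight = 377.5.
Sort by position and accumulate weight:
  km 28 (Northgate, w=300) → cum 300
  km 35 (Westmoor, w=30) → cum 330
  km 48 (Southcross, w=200) → cum 530  ≥ 377.5 → median here
  km 75 (Eastvale, w=225) → cum 755
Optimal location: km 48.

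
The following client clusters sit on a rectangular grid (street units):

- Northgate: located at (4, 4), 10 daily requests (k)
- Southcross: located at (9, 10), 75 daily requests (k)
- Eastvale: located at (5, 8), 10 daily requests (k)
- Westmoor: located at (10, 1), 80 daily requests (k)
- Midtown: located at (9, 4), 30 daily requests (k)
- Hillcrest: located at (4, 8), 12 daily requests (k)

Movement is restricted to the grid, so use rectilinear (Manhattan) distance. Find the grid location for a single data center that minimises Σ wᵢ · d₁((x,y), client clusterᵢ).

Manhattan distance separates: Σwᵢ(|x−xᵢ|+|y−yᵢ|) = Σwᵢ|x−xᵢ| + Σwᵢ|y−yᵢ|, so x and y are optimised independently as 1-D weighted medians.
Total weight W = 217; half = 108.5.
x-coordinate, sorted with cumulative weight:
  x=4 (Northgate, w=10) cum 10
  x=4 (Hillcrest, w=12) cum 22
  x=5 (Eastvale, w=10) cum 32
  x=9 (Southcross, w=75) cum 107
  x=9 (Midtown, w=30) cum 137  ← median
  x=10 (Westmoor, w=80) cum 217
⇒ x* = 9
y-coordinate, sorted with cumulative weight:
  y=1 (Westmoor, w=80) cum 80
  y=4 (Northgate, w=10) cum 90
  y=4 (Midtown, w=30) cum 120  ← median
  y=8 (Eastvale, w=10) cum 130
  y=8 (Hillcrest, w=12) cum 142
  y=10 (Southcross, w=75) cum 217
⇒ y* = 4

(9, 4)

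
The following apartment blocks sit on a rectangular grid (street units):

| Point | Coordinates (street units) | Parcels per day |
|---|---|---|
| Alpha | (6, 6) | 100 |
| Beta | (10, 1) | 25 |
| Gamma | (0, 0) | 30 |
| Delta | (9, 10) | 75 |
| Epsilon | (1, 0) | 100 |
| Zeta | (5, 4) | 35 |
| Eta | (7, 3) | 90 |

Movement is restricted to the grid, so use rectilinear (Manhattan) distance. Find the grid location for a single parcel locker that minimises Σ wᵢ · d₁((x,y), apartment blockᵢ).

Manhattan distance separates: Σwᵢ(|x−xᵢ|+|y−yᵢ|) = Σwᵢ|x−xᵢ| + Σwᵢ|y−yᵢ|, so x and y are optimised independently as 1-D weighted medians.
Total weight W = 455; half = 227.5.
x-coordinate, sorted with cumulative weight:
  x=0 (Gamma, w=30) cum 30
  x=1 (Epsilon, w=100) cum 130
  x=5 (Zeta, w=35) cum 165
  x=6 (Alpha, w=100) cum 265  ← median
  x=7 (Eta, w=90) cum 355
  x=9 (Delta, w=75) cum 430
  x=10 (Beta, w=25) cum 455
⇒ x* = 6
y-coordinate, sorted with cumulative weight:
  y=0 (Gamma, w=30) cum 30
  y=0 (Epsilon, w=100) cum 130
  y=1 (Beta, w=25) cum 155
  y=3 (Eta, w=90) cum 245  ← median
  y=4 (Zeta, w=35) cum 280
  y=6 (Alpha, w=100) cum 380
  y=10 (Delta, w=75) cum 455
⇒ y* = 3

(6, 3)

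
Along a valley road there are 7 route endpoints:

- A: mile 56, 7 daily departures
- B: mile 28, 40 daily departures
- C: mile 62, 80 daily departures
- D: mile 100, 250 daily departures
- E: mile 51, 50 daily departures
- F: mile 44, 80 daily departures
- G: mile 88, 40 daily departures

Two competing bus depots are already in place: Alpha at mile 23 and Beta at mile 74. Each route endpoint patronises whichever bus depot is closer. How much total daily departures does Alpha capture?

120

The indifferent point is the midpoint (23+74)/2 = 48.5; route endpoints left of it (closer to Alpha at 23) go to Alpha, those right go to Beta.
  B at 28 (w=40) → Alpha
  F at 44 (w=80) → Alpha
  E at 51 (w=50) → Beta
  A at 56 (w=7) → Beta
  C at 62 (w=80) → Beta
  G at 88 (w=40) → Beta
  D at 100 (w=250) → Beta
Alpha captures 120; Beta captures 427.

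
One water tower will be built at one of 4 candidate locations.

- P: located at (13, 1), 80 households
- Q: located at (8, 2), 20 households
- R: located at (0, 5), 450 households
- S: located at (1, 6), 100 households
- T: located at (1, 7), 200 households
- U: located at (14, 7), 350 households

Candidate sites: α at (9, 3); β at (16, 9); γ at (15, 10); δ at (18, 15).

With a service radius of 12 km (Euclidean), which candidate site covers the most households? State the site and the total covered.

Coverage radius r = 12 km; a point is covered iff (Δx)²+(Δy)² ≤ 12² = 144.
  α (9, 3): covers {P, Q, R, S, T, U} → 1200
  β (16, 9): covers {P, Q, U} → 450
  γ (15, 10): covers {P, Q, U} → 450
  δ (18, 15): covers {U} → 350
Maximum coverage at α: 1200 households.

α, covering 1200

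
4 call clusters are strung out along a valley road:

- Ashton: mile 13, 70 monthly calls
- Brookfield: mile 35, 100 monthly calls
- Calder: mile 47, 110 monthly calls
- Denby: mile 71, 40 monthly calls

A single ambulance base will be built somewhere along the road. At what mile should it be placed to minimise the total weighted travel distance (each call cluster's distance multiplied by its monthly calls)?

For a sum of weighted absolute distances on a line, the optimum is the weighted median (not the mean). Total weight W = 320; half-weight = 160.
Sort by position and accumulate weight:
  mile 13 (Ashton, w=70) → cum 70
  mile 35 (Brookfield, w=100) → cum 170  ≥ 160 → median here
  mile 47 (Calder, w=110) → cum 280
  mile 71 (Denby, w=40) → cum 320
Optimal location: mile 35.

x = 35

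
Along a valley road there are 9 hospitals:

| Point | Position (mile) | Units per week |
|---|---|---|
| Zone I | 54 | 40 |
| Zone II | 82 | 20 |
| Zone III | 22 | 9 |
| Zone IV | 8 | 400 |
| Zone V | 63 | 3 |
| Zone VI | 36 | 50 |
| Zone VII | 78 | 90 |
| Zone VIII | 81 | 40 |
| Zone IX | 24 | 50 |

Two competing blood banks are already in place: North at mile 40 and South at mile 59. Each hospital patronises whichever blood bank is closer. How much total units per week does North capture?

The indifferent point is the midpoint (40+59)/2 = 49.5; hospitals left of it (closer to North at 40) go to North, those right go to South.
  Zone IV at 8 (w=400) → North
  Zone III at 22 (w=9) → North
  Zone IX at 24 (w=50) → North
  Zone VI at 36 (w=50) → North
  Zone I at 54 (w=40) → South
  Zone V at 63 (w=3) → South
  Zone VII at 78 (w=90) → South
  Zone VIII at 81 (w=40) → South
  Zone II at 82 (w=20) → South
North captures 509; South captures 193.

509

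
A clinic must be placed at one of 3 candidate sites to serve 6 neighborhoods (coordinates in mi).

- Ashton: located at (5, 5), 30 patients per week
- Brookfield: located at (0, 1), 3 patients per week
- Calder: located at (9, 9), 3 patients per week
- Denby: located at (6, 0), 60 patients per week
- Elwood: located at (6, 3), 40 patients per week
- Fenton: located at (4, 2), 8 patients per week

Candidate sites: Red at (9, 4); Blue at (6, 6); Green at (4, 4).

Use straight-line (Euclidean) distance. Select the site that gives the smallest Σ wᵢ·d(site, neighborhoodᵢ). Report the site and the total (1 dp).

Green, total 452.4 mi

Total weighted distance at each candidate:
  Red (9, 4): total = 636.7
  Blue (6, 6): total = 594.4
  Green (4, 4): total = 452.4
Minimum is at Green with total 452.4 mi.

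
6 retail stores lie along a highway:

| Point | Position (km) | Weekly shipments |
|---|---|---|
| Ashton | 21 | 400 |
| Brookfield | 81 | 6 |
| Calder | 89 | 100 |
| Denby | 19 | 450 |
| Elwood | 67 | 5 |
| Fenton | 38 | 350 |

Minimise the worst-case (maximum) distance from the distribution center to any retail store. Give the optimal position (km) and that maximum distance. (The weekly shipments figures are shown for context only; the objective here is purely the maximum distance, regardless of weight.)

The 1-center on a line is the midpoint of the two extreme points: leftmost at 19, rightmost at 89.
Optimal location = (19 + 89)/2 = 54; maximum distance = (89 − 19)/2 = 35.

location 54, max distance 35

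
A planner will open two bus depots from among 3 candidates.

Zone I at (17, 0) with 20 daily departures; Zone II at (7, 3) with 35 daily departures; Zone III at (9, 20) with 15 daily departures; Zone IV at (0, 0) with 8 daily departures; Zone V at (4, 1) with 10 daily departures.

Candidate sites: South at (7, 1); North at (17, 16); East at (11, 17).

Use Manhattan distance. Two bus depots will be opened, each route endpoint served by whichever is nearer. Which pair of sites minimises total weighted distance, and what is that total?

Evaluate every pair (each demand assigned to the nearer of the two):
  {South, East}: total = 459
  {South, North}: total = 564
  {North, East}: total = 1479
Best pair: {South, East} with total 459.

{South, East}, total 459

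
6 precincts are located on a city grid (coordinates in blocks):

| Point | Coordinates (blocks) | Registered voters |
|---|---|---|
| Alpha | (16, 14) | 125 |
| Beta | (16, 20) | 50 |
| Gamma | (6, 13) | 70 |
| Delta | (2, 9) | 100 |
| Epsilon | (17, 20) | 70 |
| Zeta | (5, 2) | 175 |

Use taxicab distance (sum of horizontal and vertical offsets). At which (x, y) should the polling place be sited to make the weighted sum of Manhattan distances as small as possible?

Manhattan distance separates: Σwᵢ(|x−xᵢ|+|y−yᵢ|) = Σwᵢ|x−xᵢ| + Σwᵢ|y−yᵢ|, so x and y are optimised independently as 1-D weighted medians.
Total weight W = 590; half = 295.
x-coordinate, sorted with cumulative weight:
  x=2 (Delta, w=100) cum 100
  x=5 (Zeta, w=175) cum 275
  x=6 (Gamma, w=70) cum 345  ← median
  x=16 (Alpha, w=125) cum 470
  x=16 (Beta, w=50) cum 520
  x=17 (Epsilon, w=70) cum 590
⇒ x* = 6
y-coordinate, sorted with cumulative weight:
  y=2 (Zeta, w=175) cum 175
  y=9 (Delta, w=100) cum 275
  y=13 (Gamma, w=70) cum 345  ← median
  y=14 (Alpha, w=125) cum 470
  y=20 (Beta, w=50) cum 520
  y=20 (Epsilon, w=70) cum 590
⇒ y* = 13

(6, 13)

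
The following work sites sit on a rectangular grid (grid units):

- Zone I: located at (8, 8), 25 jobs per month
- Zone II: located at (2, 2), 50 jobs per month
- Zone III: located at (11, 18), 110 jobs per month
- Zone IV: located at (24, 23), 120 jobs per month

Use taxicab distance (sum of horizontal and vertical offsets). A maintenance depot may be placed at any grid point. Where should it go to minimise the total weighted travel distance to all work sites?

(11, 18)

Manhattan distance separates: Σwᵢ(|x−xᵢ|+|y−yᵢ|) = Σwᵢ|x−xᵢ| + Σwᵢ|y−yᵢ|, so x and y are optimised independently as 1-D weighted medians.
Total weight W = 305; half = 152.5.
x-coordinate, sorted with cumulative weight:
  x=2 (Zone II, w=50) cum 50
  x=8 (Zone I, w=25) cum 75
  x=11 (Zone III, w=110) cum 185  ← median
  x=24 (Zone IV, w=120) cum 305
⇒ x* = 11
y-coordinate, sorted with cumulative weight:
  y=2 (Zone II, w=50) cum 50
  y=8 (Zone I, w=25) cum 75
  y=18 (Zone III, w=110) cum 185  ← median
  y=23 (Zone IV, w=120) cum 305
⇒ y* = 18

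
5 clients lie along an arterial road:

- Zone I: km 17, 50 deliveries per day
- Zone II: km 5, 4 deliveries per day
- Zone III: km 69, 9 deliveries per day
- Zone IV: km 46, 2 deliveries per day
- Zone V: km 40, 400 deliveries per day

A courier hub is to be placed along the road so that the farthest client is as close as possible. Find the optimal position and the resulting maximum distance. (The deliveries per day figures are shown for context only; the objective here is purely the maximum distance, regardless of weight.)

The 1-center on a line is the midpoint of the two extreme points: leftmost at 5, rightmost at 69.
Optimal location = (5 + 69)/2 = 37; maximum distance = (69 − 5)/2 = 32.

location 37, max distance 32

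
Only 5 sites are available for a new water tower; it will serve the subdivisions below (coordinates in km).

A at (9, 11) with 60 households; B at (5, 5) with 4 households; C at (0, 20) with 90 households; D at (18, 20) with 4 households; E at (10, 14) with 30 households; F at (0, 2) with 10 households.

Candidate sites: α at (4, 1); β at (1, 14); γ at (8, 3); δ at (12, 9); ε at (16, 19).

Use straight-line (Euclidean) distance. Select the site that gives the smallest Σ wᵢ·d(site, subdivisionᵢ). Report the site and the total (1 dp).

β, total 1562.0 km

Total weighted distance at each candidate:
  α (4, 1): total = 3000.0
  β (1, 14): total = 1562.0
  γ (8, 3): total = 2684.0
  δ (12, 9): total = 2064.3
  ε (16, 19): total = 2628.5
Minimum is at β with total 1562.0 km.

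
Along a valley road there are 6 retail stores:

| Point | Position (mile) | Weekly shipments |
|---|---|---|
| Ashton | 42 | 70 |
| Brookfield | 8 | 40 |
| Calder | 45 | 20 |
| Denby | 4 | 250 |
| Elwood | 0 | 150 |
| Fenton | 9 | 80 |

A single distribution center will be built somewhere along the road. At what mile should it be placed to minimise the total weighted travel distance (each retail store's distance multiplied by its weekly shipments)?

For a sum of weighted absolute distances on a line, the optimum is the weighted median (not the mean). Total weight W = 610; half-weight = 305.
Sort by position and accumulate weight:
  mile 0 (Elwood, w=150) → cum 150
  mile 4 (Denby, w=250) → cum 400  ≥ 305 → median here
  mile 8 (Brookfield, w=40) → cum 440
  mile 9 (Fenton, w=80) → cum 520
  mile 42 (Ashton, w=70) → cum 590
  mile 45 (Calder, w=20) → cum 610
Optimal location: mile 4.

x = 4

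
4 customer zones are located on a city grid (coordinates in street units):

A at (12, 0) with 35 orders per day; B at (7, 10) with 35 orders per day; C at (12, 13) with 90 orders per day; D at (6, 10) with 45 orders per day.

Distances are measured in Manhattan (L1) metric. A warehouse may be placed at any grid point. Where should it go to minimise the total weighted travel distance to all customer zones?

Manhattan distance separates: Σwᵢ(|x−xᵢ|+|y−yᵢ|) = Σwᵢ|x−xᵢ| + Σwᵢ|y−yᵢ|, so x and y are optimised independently as 1-D weighted medians.
Total weight W = 205; half = 102.5.
x-coordinate, sorted with cumulative weight:
  x=6 (D, w=45) cum 45
  x=7 (B, w=35) cum 80
  x=12 (A, w=35) cum 115  ← median
  x=12 (C, w=90) cum 205
⇒ x* = 12
y-coordinate, sorted with cumulative weight:
  y=0 (A, w=35) cum 35
  y=10 (B, w=35) cum 70
  y=10 (D, w=45) cum 115  ← median
  y=13 (C, w=90) cum 205
⇒ y* = 10

(12, 10)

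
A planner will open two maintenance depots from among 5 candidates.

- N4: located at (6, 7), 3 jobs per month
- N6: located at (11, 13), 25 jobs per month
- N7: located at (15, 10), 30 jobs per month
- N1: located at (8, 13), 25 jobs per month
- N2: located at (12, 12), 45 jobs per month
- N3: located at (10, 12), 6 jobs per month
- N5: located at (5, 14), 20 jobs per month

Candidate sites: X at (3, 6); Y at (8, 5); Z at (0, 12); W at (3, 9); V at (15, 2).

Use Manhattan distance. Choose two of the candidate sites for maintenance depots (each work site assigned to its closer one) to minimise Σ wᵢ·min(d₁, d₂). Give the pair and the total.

Evaluate every pair (each demand assigned to the nearer of the two):
  {Y, V}: total = 1516
  {W, V}: total = 1520
  {Y, Z}: total = 1536
  {Y, W}: total = 1536
  {Z, V}: total = 1538
  {X, Y}: total = 1596
  {X, W}: total = 1667
  {Z, W}: total = 1670
  {X, Z}: total = 1757
  {X, V}: total = 1790
Best pair: {Y, V} with total 1516.

{Y, V}, total 1516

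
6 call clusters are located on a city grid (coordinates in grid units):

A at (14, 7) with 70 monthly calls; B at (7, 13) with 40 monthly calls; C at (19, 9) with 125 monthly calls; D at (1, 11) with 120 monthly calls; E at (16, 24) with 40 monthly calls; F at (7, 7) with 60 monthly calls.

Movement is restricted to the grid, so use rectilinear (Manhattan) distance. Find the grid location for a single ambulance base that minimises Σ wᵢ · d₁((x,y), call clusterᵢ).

Manhattan distance separates: Σwᵢ(|x−xᵢ|+|y−yᵢ|) = Σwᵢ|x−xᵢ| + Σwᵢ|y−yᵢ|, so x and y are optimised independently as 1-D weighted medians.
Total weight W = 455; half = 227.5.
x-coordinate, sorted with cumulative weight:
  x=1 (D, w=120) cum 120
  x=7 (B, w=40) cum 160
  x=7 (F, w=60) cum 220
  x=14 (A, w=70) cum 290  ← median
  x=16 (E, w=40) cum 330
  x=19 (C, w=125) cum 455
⇒ x* = 14
y-coordinate, sorted with cumulative weight:
  y=7 (A, w=70) cum 70
  y=7 (F, w=60) cum 130
  y=9 (C, w=125) cum 255  ← median
  y=11 (D, w=120) cum 375
  y=13 (B, w=40) cum 415
  y=24 (E, w=40) cum 455
⇒ y* = 9

(14, 9)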